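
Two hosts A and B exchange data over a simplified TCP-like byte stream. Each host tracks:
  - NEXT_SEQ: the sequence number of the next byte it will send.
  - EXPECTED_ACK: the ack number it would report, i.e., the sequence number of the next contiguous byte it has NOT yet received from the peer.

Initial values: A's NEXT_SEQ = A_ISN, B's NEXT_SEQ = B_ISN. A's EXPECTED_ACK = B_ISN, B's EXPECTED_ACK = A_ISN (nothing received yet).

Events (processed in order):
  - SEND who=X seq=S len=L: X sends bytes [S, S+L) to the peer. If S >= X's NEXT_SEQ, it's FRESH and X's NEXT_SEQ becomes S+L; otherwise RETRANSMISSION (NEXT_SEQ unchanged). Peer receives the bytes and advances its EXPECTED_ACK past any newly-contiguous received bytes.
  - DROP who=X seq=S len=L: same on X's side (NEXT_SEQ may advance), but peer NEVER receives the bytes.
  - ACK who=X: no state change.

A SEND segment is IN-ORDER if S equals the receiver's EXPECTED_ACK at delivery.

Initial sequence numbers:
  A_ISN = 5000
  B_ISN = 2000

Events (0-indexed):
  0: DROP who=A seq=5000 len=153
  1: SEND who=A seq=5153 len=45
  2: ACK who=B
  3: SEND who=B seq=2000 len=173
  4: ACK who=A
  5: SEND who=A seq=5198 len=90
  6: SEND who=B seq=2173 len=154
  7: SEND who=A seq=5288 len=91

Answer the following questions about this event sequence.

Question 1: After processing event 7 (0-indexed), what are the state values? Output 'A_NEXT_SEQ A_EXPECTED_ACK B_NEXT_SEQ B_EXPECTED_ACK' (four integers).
After event 0: A_seq=5153 A_ack=2000 B_seq=2000 B_ack=5000
After event 1: A_seq=5198 A_ack=2000 B_seq=2000 B_ack=5000
After event 2: A_seq=5198 A_ack=2000 B_seq=2000 B_ack=5000
After event 3: A_seq=5198 A_ack=2173 B_seq=2173 B_ack=5000
After event 4: A_seq=5198 A_ack=2173 B_seq=2173 B_ack=5000
After event 5: A_seq=5288 A_ack=2173 B_seq=2173 B_ack=5000
After event 6: A_seq=5288 A_ack=2327 B_seq=2327 B_ack=5000
After event 7: A_seq=5379 A_ack=2327 B_seq=2327 B_ack=5000

5379 2327 2327 5000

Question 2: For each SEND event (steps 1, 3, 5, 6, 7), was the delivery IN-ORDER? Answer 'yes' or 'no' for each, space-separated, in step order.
Step 1: SEND seq=5153 -> out-of-order
Step 3: SEND seq=2000 -> in-order
Step 5: SEND seq=5198 -> out-of-order
Step 6: SEND seq=2173 -> in-order
Step 7: SEND seq=5288 -> out-of-order

Answer: no yes no yes no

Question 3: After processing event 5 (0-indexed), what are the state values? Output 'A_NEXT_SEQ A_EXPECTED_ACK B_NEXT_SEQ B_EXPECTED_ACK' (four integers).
After event 0: A_seq=5153 A_ack=2000 B_seq=2000 B_ack=5000
After event 1: A_seq=5198 A_ack=2000 B_seq=2000 B_ack=5000
After event 2: A_seq=5198 A_ack=2000 B_seq=2000 B_ack=5000
After event 3: A_seq=5198 A_ack=2173 B_seq=2173 B_ack=5000
After event 4: A_seq=5198 A_ack=2173 B_seq=2173 B_ack=5000
After event 5: A_seq=5288 A_ack=2173 B_seq=2173 B_ack=5000

5288 2173 2173 5000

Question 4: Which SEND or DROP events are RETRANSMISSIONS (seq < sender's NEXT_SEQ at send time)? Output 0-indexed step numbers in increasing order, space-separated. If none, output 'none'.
Answer: none

Derivation:
Step 0: DROP seq=5000 -> fresh
Step 1: SEND seq=5153 -> fresh
Step 3: SEND seq=2000 -> fresh
Step 5: SEND seq=5198 -> fresh
Step 6: SEND seq=2173 -> fresh
Step 7: SEND seq=5288 -> fresh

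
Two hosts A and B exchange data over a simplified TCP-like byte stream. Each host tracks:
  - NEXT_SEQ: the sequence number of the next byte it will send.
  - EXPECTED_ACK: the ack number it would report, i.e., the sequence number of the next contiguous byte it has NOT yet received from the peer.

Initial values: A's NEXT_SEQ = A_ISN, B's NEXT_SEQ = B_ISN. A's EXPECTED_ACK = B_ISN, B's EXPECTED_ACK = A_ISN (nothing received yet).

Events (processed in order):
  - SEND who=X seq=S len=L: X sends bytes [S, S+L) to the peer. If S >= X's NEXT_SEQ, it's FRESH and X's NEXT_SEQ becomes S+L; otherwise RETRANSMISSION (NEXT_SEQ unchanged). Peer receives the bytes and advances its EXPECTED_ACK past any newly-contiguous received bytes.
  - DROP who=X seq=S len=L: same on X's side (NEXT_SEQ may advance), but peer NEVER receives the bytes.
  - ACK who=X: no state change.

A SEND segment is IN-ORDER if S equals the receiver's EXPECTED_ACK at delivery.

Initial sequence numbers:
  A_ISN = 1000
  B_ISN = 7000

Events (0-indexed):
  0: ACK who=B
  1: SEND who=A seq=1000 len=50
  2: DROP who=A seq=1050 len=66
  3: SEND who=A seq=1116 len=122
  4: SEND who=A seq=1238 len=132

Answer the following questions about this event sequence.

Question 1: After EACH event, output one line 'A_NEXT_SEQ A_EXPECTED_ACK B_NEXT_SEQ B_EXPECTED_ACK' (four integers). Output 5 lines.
1000 7000 7000 1000
1050 7000 7000 1050
1116 7000 7000 1050
1238 7000 7000 1050
1370 7000 7000 1050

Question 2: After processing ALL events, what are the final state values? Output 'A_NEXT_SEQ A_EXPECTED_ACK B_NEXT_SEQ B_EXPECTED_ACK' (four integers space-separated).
Answer: 1370 7000 7000 1050

Derivation:
After event 0: A_seq=1000 A_ack=7000 B_seq=7000 B_ack=1000
After event 1: A_seq=1050 A_ack=7000 B_seq=7000 B_ack=1050
After event 2: A_seq=1116 A_ack=7000 B_seq=7000 B_ack=1050
After event 3: A_seq=1238 A_ack=7000 B_seq=7000 B_ack=1050
After event 4: A_seq=1370 A_ack=7000 B_seq=7000 B_ack=1050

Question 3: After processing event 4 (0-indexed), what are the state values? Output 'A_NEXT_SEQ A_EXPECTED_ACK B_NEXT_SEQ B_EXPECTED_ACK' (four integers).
After event 0: A_seq=1000 A_ack=7000 B_seq=7000 B_ack=1000
After event 1: A_seq=1050 A_ack=7000 B_seq=7000 B_ack=1050
After event 2: A_seq=1116 A_ack=7000 B_seq=7000 B_ack=1050
After event 3: A_seq=1238 A_ack=7000 B_seq=7000 B_ack=1050
After event 4: A_seq=1370 A_ack=7000 B_seq=7000 B_ack=1050

1370 7000 7000 1050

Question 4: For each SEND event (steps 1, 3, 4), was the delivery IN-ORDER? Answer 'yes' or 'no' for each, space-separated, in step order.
Step 1: SEND seq=1000 -> in-order
Step 3: SEND seq=1116 -> out-of-order
Step 4: SEND seq=1238 -> out-of-order

Answer: yes no no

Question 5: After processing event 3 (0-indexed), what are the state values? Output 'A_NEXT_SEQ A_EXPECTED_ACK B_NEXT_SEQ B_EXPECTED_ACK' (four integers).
After event 0: A_seq=1000 A_ack=7000 B_seq=7000 B_ack=1000
After event 1: A_seq=1050 A_ack=7000 B_seq=7000 B_ack=1050
After event 2: A_seq=1116 A_ack=7000 B_seq=7000 B_ack=1050
After event 3: A_seq=1238 A_ack=7000 B_seq=7000 B_ack=1050

1238 7000 7000 1050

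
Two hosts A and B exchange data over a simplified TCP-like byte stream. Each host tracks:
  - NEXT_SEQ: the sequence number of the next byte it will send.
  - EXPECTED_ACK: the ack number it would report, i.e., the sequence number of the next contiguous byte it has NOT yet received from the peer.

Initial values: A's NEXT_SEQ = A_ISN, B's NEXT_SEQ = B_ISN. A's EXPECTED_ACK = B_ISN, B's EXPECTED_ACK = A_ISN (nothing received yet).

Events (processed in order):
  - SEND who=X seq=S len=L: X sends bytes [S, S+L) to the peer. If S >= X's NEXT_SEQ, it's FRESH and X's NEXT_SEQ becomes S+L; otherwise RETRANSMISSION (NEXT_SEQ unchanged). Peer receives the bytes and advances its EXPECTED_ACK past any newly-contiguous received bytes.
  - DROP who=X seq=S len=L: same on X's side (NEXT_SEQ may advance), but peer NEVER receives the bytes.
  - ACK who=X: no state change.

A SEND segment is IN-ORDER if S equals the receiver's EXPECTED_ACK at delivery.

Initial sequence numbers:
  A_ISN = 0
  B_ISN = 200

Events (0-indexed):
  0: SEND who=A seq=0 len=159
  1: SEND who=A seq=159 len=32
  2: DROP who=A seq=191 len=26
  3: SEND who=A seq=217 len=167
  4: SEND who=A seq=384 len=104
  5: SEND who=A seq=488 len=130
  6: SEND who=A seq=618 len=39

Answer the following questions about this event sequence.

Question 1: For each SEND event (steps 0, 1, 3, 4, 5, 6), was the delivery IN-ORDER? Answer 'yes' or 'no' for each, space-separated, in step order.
Step 0: SEND seq=0 -> in-order
Step 1: SEND seq=159 -> in-order
Step 3: SEND seq=217 -> out-of-order
Step 4: SEND seq=384 -> out-of-order
Step 5: SEND seq=488 -> out-of-order
Step 6: SEND seq=618 -> out-of-order

Answer: yes yes no no no no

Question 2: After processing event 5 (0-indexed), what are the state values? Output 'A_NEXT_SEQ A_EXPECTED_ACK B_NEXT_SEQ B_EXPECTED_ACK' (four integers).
After event 0: A_seq=159 A_ack=200 B_seq=200 B_ack=159
After event 1: A_seq=191 A_ack=200 B_seq=200 B_ack=191
After event 2: A_seq=217 A_ack=200 B_seq=200 B_ack=191
After event 3: A_seq=384 A_ack=200 B_seq=200 B_ack=191
After event 4: A_seq=488 A_ack=200 B_seq=200 B_ack=191
After event 5: A_seq=618 A_ack=200 B_seq=200 B_ack=191

618 200 200 191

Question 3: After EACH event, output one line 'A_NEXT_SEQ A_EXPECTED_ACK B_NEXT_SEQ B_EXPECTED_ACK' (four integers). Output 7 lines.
159 200 200 159
191 200 200 191
217 200 200 191
384 200 200 191
488 200 200 191
618 200 200 191
657 200 200 191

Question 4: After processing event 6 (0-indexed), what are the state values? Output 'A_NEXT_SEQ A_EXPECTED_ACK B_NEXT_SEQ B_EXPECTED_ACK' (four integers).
After event 0: A_seq=159 A_ack=200 B_seq=200 B_ack=159
After event 1: A_seq=191 A_ack=200 B_seq=200 B_ack=191
After event 2: A_seq=217 A_ack=200 B_seq=200 B_ack=191
After event 3: A_seq=384 A_ack=200 B_seq=200 B_ack=191
After event 4: A_seq=488 A_ack=200 B_seq=200 B_ack=191
After event 5: A_seq=618 A_ack=200 B_seq=200 B_ack=191
After event 6: A_seq=657 A_ack=200 B_seq=200 B_ack=191

657 200 200 191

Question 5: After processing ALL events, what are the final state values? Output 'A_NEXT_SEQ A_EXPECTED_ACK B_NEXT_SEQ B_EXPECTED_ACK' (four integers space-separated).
Answer: 657 200 200 191

Derivation:
After event 0: A_seq=159 A_ack=200 B_seq=200 B_ack=159
After event 1: A_seq=191 A_ack=200 B_seq=200 B_ack=191
After event 2: A_seq=217 A_ack=200 B_seq=200 B_ack=191
After event 3: A_seq=384 A_ack=200 B_seq=200 B_ack=191
After event 4: A_seq=488 A_ack=200 B_seq=200 B_ack=191
After event 5: A_seq=618 A_ack=200 B_seq=200 B_ack=191
After event 6: A_seq=657 A_ack=200 B_seq=200 B_ack=191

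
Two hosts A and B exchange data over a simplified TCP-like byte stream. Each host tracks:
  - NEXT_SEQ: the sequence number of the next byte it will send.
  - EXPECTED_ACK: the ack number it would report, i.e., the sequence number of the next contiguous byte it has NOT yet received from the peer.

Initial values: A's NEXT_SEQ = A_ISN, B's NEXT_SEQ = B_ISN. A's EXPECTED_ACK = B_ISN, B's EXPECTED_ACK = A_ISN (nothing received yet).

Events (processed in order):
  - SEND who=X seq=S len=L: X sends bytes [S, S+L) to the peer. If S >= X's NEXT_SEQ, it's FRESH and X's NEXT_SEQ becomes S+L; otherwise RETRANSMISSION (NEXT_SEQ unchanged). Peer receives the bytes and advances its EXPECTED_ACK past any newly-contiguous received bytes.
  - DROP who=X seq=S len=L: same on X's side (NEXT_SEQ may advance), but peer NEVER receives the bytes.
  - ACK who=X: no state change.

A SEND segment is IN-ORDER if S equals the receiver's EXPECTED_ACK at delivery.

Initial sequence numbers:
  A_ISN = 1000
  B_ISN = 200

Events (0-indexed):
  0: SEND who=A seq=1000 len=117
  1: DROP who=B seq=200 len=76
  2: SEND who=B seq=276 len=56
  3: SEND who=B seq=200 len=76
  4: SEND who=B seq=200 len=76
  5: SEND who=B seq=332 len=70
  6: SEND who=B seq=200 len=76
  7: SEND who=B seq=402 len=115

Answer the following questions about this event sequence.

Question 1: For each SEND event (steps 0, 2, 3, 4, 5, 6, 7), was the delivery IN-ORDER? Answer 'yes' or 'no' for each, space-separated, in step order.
Answer: yes no yes no yes no yes

Derivation:
Step 0: SEND seq=1000 -> in-order
Step 2: SEND seq=276 -> out-of-order
Step 3: SEND seq=200 -> in-order
Step 4: SEND seq=200 -> out-of-order
Step 5: SEND seq=332 -> in-order
Step 6: SEND seq=200 -> out-of-order
Step 7: SEND seq=402 -> in-order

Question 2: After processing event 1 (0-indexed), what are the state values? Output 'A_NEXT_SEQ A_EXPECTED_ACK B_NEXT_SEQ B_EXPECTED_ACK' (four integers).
After event 0: A_seq=1117 A_ack=200 B_seq=200 B_ack=1117
After event 1: A_seq=1117 A_ack=200 B_seq=276 B_ack=1117

1117 200 276 1117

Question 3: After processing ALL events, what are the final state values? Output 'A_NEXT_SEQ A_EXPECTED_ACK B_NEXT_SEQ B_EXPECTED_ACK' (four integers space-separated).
After event 0: A_seq=1117 A_ack=200 B_seq=200 B_ack=1117
After event 1: A_seq=1117 A_ack=200 B_seq=276 B_ack=1117
After event 2: A_seq=1117 A_ack=200 B_seq=332 B_ack=1117
After event 3: A_seq=1117 A_ack=332 B_seq=332 B_ack=1117
After event 4: A_seq=1117 A_ack=332 B_seq=332 B_ack=1117
After event 5: A_seq=1117 A_ack=402 B_seq=402 B_ack=1117
After event 6: A_seq=1117 A_ack=402 B_seq=402 B_ack=1117
After event 7: A_seq=1117 A_ack=517 B_seq=517 B_ack=1117

Answer: 1117 517 517 1117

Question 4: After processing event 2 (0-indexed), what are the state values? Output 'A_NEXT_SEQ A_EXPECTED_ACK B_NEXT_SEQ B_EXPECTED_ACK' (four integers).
After event 0: A_seq=1117 A_ack=200 B_seq=200 B_ack=1117
After event 1: A_seq=1117 A_ack=200 B_seq=276 B_ack=1117
After event 2: A_seq=1117 A_ack=200 B_seq=332 B_ack=1117

1117 200 332 1117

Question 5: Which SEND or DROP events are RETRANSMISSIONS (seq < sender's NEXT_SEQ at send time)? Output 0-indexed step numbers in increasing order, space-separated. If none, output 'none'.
Answer: 3 4 6

Derivation:
Step 0: SEND seq=1000 -> fresh
Step 1: DROP seq=200 -> fresh
Step 2: SEND seq=276 -> fresh
Step 3: SEND seq=200 -> retransmit
Step 4: SEND seq=200 -> retransmit
Step 5: SEND seq=332 -> fresh
Step 6: SEND seq=200 -> retransmit
Step 7: SEND seq=402 -> fresh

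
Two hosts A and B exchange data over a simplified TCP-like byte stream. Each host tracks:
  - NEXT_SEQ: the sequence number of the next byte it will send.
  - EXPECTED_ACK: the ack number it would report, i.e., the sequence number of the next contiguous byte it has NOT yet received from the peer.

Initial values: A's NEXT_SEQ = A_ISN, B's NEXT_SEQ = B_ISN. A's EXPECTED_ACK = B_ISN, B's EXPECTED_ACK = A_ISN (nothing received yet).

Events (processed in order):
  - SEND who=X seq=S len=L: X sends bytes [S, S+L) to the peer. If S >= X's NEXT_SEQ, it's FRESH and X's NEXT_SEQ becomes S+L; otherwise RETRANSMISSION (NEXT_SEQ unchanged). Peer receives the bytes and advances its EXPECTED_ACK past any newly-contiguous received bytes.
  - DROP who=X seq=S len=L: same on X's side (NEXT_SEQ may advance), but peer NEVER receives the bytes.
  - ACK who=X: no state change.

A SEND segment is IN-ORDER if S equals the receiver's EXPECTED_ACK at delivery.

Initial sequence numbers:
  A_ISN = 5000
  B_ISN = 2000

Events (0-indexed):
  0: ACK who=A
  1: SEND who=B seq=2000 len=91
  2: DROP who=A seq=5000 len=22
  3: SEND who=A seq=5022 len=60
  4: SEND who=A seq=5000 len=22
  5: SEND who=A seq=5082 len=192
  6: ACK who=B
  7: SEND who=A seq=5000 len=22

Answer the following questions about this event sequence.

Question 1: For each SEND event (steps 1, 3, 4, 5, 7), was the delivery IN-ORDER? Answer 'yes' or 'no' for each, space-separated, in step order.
Step 1: SEND seq=2000 -> in-order
Step 3: SEND seq=5022 -> out-of-order
Step 4: SEND seq=5000 -> in-order
Step 5: SEND seq=5082 -> in-order
Step 7: SEND seq=5000 -> out-of-order

Answer: yes no yes yes no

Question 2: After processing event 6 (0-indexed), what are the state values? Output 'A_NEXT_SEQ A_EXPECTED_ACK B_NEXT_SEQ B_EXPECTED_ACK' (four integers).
After event 0: A_seq=5000 A_ack=2000 B_seq=2000 B_ack=5000
After event 1: A_seq=5000 A_ack=2091 B_seq=2091 B_ack=5000
After event 2: A_seq=5022 A_ack=2091 B_seq=2091 B_ack=5000
After event 3: A_seq=5082 A_ack=2091 B_seq=2091 B_ack=5000
After event 4: A_seq=5082 A_ack=2091 B_seq=2091 B_ack=5082
After event 5: A_seq=5274 A_ack=2091 B_seq=2091 B_ack=5274
After event 6: A_seq=5274 A_ack=2091 B_seq=2091 B_ack=5274

5274 2091 2091 5274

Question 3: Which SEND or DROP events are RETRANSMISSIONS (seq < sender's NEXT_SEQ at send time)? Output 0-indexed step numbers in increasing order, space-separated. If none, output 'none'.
Answer: 4 7

Derivation:
Step 1: SEND seq=2000 -> fresh
Step 2: DROP seq=5000 -> fresh
Step 3: SEND seq=5022 -> fresh
Step 4: SEND seq=5000 -> retransmit
Step 5: SEND seq=5082 -> fresh
Step 7: SEND seq=5000 -> retransmit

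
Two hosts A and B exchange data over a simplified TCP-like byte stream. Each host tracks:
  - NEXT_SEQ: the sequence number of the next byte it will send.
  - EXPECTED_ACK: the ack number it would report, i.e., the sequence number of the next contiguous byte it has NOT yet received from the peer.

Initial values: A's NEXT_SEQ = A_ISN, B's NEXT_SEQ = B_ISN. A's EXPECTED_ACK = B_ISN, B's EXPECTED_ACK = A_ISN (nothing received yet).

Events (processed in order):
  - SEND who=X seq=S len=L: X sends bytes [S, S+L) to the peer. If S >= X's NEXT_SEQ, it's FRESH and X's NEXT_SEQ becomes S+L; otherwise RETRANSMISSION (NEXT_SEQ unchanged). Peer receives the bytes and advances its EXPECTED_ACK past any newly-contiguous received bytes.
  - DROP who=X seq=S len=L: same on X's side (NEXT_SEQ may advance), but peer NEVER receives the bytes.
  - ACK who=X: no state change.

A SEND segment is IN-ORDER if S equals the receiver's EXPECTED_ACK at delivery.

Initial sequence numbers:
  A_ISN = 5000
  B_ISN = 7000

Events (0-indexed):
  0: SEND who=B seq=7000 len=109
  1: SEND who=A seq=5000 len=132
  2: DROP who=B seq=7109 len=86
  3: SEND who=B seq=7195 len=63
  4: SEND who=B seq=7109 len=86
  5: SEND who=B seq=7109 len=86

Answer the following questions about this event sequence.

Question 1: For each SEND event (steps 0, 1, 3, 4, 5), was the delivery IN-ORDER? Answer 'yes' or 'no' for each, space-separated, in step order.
Answer: yes yes no yes no

Derivation:
Step 0: SEND seq=7000 -> in-order
Step 1: SEND seq=5000 -> in-order
Step 3: SEND seq=7195 -> out-of-order
Step 4: SEND seq=7109 -> in-order
Step 5: SEND seq=7109 -> out-of-order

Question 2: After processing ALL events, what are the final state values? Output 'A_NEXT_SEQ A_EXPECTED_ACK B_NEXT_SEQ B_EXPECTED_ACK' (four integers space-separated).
After event 0: A_seq=5000 A_ack=7109 B_seq=7109 B_ack=5000
After event 1: A_seq=5132 A_ack=7109 B_seq=7109 B_ack=5132
After event 2: A_seq=5132 A_ack=7109 B_seq=7195 B_ack=5132
After event 3: A_seq=5132 A_ack=7109 B_seq=7258 B_ack=5132
After event 4: A_seq=5132 A_ack=7258 B_seq=7258 B_ack=5132
After event 5: A_seq=5132 A_ack=7258 B_seq=7258 B_ack=5132

Answer: 5132 7258 7258 5132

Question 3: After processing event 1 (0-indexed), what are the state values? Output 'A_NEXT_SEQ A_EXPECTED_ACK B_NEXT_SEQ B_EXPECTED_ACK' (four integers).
After event 0: A_seq=5000 A_ack=7109 B_seq=7109 B_ack=5000
After event 1: A_seq=5132 A_ack=7109 B_seq=7109 B_ack=5132

5132 7109 7109 5132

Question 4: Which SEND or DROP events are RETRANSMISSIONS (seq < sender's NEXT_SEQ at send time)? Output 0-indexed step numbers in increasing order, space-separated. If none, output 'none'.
Step 0: SEND seq=7000 -> fresh
Step 1: SEND seq=5000 -> fresh
Step 2: DROP seq=7109 -> fresh
Step 3: SEND seq=7195 -> fresh
Step 4: SEND seq=7109 -> retransmit
Step 5: SEND seq=7109 -> retransmit

Answer: 4 5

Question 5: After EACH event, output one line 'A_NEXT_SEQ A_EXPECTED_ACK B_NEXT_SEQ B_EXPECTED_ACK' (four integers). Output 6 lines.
5000 7109 7109 5000
5132 7109 7109 5132
5132 7109 7195 5132
5132 7109 7258 5132
5132 7258 7258 5132
5132 7258 7258 5132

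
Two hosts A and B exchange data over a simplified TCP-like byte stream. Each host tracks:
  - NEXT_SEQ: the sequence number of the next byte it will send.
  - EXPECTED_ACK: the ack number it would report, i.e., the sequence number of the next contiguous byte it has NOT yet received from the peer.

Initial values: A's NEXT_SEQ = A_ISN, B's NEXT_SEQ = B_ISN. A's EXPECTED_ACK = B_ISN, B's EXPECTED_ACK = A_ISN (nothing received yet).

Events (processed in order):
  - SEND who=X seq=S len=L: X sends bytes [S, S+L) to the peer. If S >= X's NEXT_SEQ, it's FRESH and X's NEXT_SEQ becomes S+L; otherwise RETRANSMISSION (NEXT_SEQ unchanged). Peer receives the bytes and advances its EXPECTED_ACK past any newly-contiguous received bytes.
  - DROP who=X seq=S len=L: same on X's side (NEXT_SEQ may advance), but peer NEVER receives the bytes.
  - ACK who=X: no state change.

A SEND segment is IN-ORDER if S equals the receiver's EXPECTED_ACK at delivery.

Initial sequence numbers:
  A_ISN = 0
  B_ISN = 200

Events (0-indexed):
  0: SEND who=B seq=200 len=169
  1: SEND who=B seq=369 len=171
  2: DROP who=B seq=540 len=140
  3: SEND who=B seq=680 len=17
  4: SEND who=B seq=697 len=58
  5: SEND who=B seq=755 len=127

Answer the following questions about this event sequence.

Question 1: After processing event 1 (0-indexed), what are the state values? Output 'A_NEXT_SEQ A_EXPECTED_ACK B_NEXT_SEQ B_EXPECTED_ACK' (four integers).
After event 0: A_seq=0 A_ack=369 B_seq=369 B_ack=0
After event 1: A_seq=0 A_ack=540 B_seq=540 B_ack=0

0 540 540 0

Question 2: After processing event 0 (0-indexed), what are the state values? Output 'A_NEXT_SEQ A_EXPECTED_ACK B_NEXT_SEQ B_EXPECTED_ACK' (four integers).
After event 0: A_seq=0 A_ack=369 B_seq=369 B_ack=0

0 369 369 0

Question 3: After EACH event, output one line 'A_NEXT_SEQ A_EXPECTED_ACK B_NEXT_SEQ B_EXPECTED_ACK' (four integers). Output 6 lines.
0 369 369 0
0 540 540 0
0 540 680 0
0 540 697 0
0 540 755 0
0 540 882 0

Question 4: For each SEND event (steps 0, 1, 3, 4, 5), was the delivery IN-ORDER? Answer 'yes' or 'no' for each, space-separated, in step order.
Step 0: SEND seq=200 -> in-order
Step 1: SEND seq=369 -> in-order
Step 3: SEND seq=680 -> out-of-order
Step 4: SEND seq=697 -> out-of-order
Step 5: SEND seq=755 -> out-of-order

Answer: yes yes no no no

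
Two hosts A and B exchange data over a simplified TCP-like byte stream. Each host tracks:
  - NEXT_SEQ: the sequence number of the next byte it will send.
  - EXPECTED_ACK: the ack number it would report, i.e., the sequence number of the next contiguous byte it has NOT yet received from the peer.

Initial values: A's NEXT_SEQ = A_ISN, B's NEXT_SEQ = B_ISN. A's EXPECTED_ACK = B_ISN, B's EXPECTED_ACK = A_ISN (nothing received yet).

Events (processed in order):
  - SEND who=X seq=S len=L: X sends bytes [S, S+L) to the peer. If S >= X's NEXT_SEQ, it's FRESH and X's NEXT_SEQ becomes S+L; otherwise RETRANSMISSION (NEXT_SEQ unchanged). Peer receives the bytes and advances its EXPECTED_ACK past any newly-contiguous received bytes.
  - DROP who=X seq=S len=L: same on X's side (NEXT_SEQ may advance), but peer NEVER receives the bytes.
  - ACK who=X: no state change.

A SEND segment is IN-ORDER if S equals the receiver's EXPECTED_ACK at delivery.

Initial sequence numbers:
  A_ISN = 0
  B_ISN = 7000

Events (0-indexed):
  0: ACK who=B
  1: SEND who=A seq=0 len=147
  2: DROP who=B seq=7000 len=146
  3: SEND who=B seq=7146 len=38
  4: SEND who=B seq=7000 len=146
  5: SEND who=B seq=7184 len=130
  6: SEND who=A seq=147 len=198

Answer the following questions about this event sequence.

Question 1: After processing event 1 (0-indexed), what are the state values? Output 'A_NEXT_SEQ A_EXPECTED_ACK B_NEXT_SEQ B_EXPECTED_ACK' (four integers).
After event 0: A_seq=0 A_ack=7000 B_seq=7000 B_ack=0
After event 1: A_seq=147 A_ack=7000 B_seq=7000 B_ack=147

147 7000 7000 147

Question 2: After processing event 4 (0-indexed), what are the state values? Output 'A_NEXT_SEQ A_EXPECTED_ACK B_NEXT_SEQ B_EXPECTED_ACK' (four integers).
After event 0: A_seq=0 A_ack=7000 B_seq=7000 B_ack=0
After event 1: A_seq=147 A_ack=7000 B_seq=7000 B_ack=147
After event 2: A_seq=147 A_ack=7000 B_seq=7146 B_ack=147
After event 3: A_seq=147 A_ack=7000 B_seq=7184 B_ack=147
After event 4: A_seq=147 A_ack=7184 B_seq=7184 B_ack=147

147 7184 7184 147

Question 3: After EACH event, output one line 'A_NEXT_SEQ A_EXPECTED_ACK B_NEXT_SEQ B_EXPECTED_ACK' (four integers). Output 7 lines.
0 7000 7000 0
147 7000 7000 147
147 7000 7146 147
147 7000 7184 147
147 7184 7184 147
147 7314 7314 147
345 7314 7314 345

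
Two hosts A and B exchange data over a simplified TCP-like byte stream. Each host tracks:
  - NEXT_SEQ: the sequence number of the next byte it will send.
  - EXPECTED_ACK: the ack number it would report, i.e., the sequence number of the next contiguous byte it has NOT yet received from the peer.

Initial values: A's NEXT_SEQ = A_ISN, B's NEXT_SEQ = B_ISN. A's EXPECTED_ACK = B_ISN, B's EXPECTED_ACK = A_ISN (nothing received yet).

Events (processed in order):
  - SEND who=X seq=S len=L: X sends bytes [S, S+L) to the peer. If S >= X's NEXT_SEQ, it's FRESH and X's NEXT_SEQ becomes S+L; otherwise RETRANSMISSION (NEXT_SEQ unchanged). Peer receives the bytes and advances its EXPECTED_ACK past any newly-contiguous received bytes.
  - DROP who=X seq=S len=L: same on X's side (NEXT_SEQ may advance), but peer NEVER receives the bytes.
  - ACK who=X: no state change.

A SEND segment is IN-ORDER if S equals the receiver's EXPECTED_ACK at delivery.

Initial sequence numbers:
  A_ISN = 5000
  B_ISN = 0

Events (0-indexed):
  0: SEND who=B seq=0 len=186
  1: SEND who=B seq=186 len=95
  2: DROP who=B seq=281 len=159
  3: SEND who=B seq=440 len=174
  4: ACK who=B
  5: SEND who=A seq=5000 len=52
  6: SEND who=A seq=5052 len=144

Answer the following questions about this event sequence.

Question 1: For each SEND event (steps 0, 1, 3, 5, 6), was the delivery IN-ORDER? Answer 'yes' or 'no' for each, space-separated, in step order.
Answer: yes yes no yes yes

Derivation:
Step 0: SEND seq=0 -> in-order
Step 1: SEND seq=186 -> in-order
Step 3: SEND seq=440 -> out-of-order
Step 5: SEND seq=5000 -> in-order
Step 6: SEND seq=5052 -> in-order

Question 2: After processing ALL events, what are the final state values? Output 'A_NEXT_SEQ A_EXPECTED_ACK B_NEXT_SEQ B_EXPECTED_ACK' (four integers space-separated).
After event 0: A_seq=5000 A_ack=186 B_seq=186 B_ack=5000
After event 1: A_seq=5000 A_ack=281 B_seq=281 B_ack=5000
After event 2: A_seq=5000 A_ack=281 B_seq=440 B_ack=5000
After event 3: A_seq=5000 A_ack=281 B_seq=614 B_ack=5000
After event 4: A_seq=5000 A_ack=281 B_seq=614 B_ack=5000
After event 5: A_seq=5052 A_ack=281 B_seq=614 B_ack=5052
After event 6: A_seq=5196 A_ack=281 B_seq=614 B_ack=5196

Answer: 5196 281 614 5196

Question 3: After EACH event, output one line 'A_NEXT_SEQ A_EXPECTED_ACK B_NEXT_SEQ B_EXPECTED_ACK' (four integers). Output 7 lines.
5000 186 186 5000
5000 281 281 5000
5000 281 440 5000
5000 281 614 5000
5000 281 614 5000
5052 281 614 5052
5196 281 614 5196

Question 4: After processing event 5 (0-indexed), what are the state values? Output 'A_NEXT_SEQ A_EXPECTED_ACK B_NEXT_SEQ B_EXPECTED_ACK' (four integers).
After event 0: A_seq=5000 A_ack=186 B_seq=186 B_ack=5000
After event 1: A_seq=5000 A_ack=281 B_seq=281 B_ack=5000
After event 2: A_seq=5000 A_ack=281 B_seq=440 B_ack=5000
After event 3: A_seq=5000 A_ack=281 B_seq=614 B_ack=5000
After event 4: A_seq=5000 A_ack=281 B_seq=614 B_ack=5000
After event 5: A_seq=5052 A_ack=281 B_seq=614 B_ack=5052

5052 281 614 5052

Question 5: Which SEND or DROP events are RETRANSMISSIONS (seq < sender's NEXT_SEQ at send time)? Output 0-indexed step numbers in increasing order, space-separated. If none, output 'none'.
Answer: none

Derivation:
Step 0: SEND seq=0 -> fresh
Step 1: SEND seq=186 -> fresh
Step 2: DROP seq=281 -> fresh
Step 3: SEND seq=440 -> fresh
Step 5: SEND seq=5000 -> fresh
Step 6: SEND seq=5052 -> fresh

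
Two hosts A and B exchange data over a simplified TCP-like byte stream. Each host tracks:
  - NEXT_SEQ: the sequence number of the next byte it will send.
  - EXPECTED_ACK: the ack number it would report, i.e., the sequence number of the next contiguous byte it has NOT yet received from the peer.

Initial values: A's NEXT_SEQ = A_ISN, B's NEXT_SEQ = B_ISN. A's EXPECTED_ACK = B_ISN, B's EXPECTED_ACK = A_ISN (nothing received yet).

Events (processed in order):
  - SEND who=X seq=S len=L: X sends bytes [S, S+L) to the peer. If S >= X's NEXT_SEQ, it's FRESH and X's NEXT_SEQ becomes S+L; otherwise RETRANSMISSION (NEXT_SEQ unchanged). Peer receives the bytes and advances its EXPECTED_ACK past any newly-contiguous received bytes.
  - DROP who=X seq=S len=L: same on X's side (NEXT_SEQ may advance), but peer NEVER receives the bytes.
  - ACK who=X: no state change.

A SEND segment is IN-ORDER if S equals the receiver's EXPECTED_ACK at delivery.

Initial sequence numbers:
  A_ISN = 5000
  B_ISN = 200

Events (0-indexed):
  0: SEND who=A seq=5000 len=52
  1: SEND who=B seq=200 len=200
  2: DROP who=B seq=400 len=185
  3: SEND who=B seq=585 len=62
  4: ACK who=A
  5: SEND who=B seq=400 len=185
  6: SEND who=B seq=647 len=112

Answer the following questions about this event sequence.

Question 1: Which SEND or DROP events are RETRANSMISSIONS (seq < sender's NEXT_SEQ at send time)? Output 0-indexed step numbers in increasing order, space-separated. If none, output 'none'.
Step 0: SEND seq=5000 -> fresh
Step 1: SEND seq=200 -> fresh
Step 2: DROP seq=400 -> fresh
Step 3: SEND seq=585 -> fresh
Step 5: SEND seq=400 -> retransmit
Step 6: SEND seq=647 -> fresh

Answer: 5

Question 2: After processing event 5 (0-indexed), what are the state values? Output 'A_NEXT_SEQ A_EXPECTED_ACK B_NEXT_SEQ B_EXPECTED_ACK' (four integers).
After event 0: A_seq=5052 A_ack=200 B_seq=200 B_ack=5052
After event 1: A_seq=5052 A_ack=400 B_seq=400 B_ack=5052
After event 2: A_seq=5052 A_ack=400 B_seq=585 B_ack=5052
After event 3: A_seq=5052 A_ack=400 B_seq=647 B_ack=5052
After event 4: A_seq=5052 A_ack=400 B_seq=647 B_ack=5052
After event 5: A_seq=5052 A_ack=647 B_seq=647 B_ack=5052

5052 647 647 5052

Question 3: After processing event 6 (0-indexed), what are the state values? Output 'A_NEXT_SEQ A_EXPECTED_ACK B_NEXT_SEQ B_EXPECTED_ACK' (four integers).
After event 0: A_seq=5052 A_ack=200 B_seq=200 B_ack=5052
After event 1: A_seq=5052 A_ack=400 B_seq=400 B_ack=5052
After event 2: A_seq=5052 A_ack=400 B_seq=585 B_ack=5052
After event 3: A_seq=5052 A_ack=400 B_seq=647 B_ack=5052
After event 4: A_seq=5052 A_ack=400 B_seq=647 B_ack=5052
After event 5: A_seq=5052 A_ack=647 B_seq=647 B_ack=5052
After event 6: A_seq=5052 A_ack=759 B_seq=759 B_ack=5052

5052 759 759 5052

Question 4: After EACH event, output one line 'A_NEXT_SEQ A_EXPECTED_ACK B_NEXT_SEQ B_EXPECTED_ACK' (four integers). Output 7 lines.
5052 200 200 5052
5052 400 400 5052
5052 400 585 5052
5052 400 647 5052
5052 400 647 5052
5052 647 647 5052
5052 759 759 5052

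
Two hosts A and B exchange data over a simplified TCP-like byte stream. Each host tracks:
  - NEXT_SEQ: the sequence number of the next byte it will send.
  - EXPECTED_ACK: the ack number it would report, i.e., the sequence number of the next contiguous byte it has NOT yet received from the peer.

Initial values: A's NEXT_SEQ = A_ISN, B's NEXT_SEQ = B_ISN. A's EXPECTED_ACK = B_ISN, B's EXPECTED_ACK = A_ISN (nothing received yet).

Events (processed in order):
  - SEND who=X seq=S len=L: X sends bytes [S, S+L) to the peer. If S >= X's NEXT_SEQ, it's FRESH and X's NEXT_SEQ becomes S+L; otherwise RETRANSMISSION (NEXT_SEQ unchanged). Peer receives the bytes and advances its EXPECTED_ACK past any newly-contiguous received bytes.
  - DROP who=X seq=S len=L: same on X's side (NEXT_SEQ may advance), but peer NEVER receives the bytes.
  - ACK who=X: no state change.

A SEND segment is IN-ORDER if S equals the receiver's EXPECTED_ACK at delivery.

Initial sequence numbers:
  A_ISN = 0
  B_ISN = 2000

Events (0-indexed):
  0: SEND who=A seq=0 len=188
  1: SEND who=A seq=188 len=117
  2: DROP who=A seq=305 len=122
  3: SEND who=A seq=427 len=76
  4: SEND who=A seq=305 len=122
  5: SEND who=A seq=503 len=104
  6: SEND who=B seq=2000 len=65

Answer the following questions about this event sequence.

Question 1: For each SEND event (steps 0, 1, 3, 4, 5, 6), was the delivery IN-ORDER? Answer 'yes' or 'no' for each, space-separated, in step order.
Answer: yes yes no yes yes yes

Derivation:
Step 0: SEND seq=0 -> in-order
Step 1: SEND seq=188 -> in-order
Step 3: SEND seq=427 -> out-of-order
Step 4: SEND seq=305 -> in-order
Step 5: SEND seq=503 -> in-order
Step 6: SEND seq=2000 -> in-order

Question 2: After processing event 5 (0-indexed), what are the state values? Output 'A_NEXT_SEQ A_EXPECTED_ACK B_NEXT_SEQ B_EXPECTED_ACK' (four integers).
After event 0: A_seq=188 A_ack=2000 B_seq=2000 B_ack=188
After event 1: A_seq=305 A_ack=2000 B_seq=2000 B_ack=305
After event 2: A_seq=427 A_ack=2000 B_seq=2000 B_ack=305
After event 3: A_seq=503 A_ack=2000 B_seq=2000 B_ack=305
After event 4: A_seq=503 A_ack=2000 B_seq=2000 B_ack=503
After event 5: A_seq=607 A_ack=2000 B_seq=2000 B_ack=607

607 2000 2000 607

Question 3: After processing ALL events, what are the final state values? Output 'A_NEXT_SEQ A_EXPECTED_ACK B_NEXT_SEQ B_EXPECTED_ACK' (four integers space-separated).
After event 0: A_seq=188 A_ack=2000 B_seq=2000 B_ack=188
After event 1: A_seq=305 A_ack=2000 B_seq=2000 B_ack=305
After event 2: A_seq=427 A_ack=2000 B_seq=2000 B_ack=305
After event 3: A_seq=503 A_ack=2000 B_seq=2000 B_ack=305
After event 4: A_seq=503 A_ack=2000 B_seq=2000 B_ack=503
After event 5: A_seq=607 A_ack=2000 B_seq=2000 B_ack=607
After event 6: A_seq=607 A_ack=2065 B_seq=2065 B_ack=607

Answer: 607 2065 2065 607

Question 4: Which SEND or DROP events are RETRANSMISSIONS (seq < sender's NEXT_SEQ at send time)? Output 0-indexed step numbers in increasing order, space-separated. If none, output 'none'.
Step 0: SEND seq=0 -> fresh
Step 1: SEND seq=188 -> fresh
Step 2: DROP seq=305 -> fresh
Step 3: SEND seq=427 -> fresh
Step 4: SEND seq=305 -> retransmit
Step 5: SEND seq=503 -> fresh
Step 6: SEND seq=2000 -> fresh

Answer: 4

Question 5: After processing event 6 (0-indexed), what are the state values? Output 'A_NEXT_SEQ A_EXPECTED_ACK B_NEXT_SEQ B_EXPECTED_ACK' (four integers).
After event 0: A_seq=188 A_ack=2000 B_seq=2000 B_ack=188
After event 1: A_seq=305 A_ack=2000 B_seq=2000 B_ack=305
After event 2: A_seq=427 A_ack=2000 B_seq=2000 B_ack=305
After event 3: A_seq=503 A_ack=2000 B_seq=2000 B_ack=305
After event 4: A_seq=503 A_ack=2000 B_seq=2000 B_ack=503
After event 5: A_seq=607 A_ack=2000 B_seq=2000 B_ack=607
After event 6: A_seq=607 A_ack=2065 B_seq=2065 B_ack=607

607 2065 2065 607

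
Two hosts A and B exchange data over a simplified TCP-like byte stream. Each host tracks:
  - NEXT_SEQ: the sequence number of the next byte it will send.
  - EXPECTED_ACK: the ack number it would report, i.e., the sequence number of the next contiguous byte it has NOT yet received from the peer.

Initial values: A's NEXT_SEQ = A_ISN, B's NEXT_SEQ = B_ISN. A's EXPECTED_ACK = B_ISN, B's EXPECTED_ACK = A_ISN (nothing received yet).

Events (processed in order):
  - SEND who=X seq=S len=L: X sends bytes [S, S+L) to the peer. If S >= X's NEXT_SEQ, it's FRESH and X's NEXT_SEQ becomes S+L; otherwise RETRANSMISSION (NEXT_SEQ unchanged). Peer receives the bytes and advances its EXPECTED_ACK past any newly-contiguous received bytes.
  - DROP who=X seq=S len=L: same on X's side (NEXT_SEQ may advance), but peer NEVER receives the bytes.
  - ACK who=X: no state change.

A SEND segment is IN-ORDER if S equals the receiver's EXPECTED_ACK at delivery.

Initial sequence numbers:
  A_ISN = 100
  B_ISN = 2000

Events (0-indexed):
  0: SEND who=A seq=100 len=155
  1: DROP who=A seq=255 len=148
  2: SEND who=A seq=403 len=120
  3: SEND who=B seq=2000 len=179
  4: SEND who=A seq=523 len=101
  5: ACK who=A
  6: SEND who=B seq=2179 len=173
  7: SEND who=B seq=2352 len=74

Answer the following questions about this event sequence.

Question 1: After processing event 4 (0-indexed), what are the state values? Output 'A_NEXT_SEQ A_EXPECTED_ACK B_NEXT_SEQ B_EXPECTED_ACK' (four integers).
After event 0: A_seq=255 A_ack=2000 B_seq=2000 B_ack=255
After event 1: A_seq=403 A_ack=2000 B_seq=2000 B_ack=255
After event 2: A_seq=523 A_ack=2000 B_seq=2000 B_ack=255
After event 3: A_seq=523 A_ack=2179 B_seq=2179 B_ack=255
After event 4: A_seq=624 A_ack=2179 B_seq=2179 B_ack=255

624 2179 2179 255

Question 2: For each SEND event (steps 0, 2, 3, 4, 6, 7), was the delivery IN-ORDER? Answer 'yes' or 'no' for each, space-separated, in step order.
Answer: yes no yes no yes yes

Derivation:
Step 0: SEND seq=100 -> in-order
Step 2: SEND seq=403 -> out-of-order
Step 3: SEND seq=2000 -> in-order
Step 4: SEND seq=523 -> out-of-order
Step 6: SEND seq=2179 -> in-order
Step 7: SEND seq=2352 -> in-order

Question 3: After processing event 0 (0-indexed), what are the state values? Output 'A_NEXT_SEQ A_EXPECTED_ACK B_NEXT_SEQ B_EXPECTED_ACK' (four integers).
After event 0: A_seq=255 A_ack=2000 B_seq=2000 B_ack=255

255 2000 2000 255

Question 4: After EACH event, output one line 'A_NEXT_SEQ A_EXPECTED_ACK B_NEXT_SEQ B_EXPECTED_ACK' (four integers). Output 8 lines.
255 2000 2000 255
403 2000 2000 255
523 2000 2000 255
523 2179 2179 255
624 2179 2179 255
624 2179 2179 255
624 2352 2352 255
624 2426 2426 255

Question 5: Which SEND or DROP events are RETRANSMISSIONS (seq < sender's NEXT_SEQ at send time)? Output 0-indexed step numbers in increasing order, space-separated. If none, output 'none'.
Step 0: SEND seq=100 -> fresh
Step 1: DROP seq=255 -> fresh
Step 2: SEND seq=403 -> fresh
Step 3: SEND seq=2000 -> fresh
Step 4: SEND seq=523 -> fresh
Step 6: SEND seq=2179 -> fresh
Step 7: SEND seq=2352 -> fresh

Answer: none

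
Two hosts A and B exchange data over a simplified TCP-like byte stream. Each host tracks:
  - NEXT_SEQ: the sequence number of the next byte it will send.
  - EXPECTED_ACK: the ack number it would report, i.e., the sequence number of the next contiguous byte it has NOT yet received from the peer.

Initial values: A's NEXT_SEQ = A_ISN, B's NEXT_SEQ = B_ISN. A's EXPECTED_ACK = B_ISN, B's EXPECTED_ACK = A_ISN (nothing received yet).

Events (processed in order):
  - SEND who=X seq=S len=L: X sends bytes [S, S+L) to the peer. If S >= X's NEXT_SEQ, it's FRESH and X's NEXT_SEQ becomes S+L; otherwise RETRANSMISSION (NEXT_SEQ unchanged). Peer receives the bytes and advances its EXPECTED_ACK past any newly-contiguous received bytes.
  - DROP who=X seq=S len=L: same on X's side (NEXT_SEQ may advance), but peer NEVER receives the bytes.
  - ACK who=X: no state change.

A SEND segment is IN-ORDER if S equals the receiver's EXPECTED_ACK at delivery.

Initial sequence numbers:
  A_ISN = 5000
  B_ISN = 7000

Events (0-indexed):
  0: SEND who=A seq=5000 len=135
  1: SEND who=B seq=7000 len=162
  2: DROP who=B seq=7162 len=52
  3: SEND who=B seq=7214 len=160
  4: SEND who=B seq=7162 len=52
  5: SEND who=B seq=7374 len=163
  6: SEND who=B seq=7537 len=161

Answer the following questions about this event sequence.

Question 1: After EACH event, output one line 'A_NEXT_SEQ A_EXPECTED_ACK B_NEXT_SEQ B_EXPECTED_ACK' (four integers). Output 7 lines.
5135 7000 7000 5135
5135 7162 7162 5135
5135 7162 7214 5135
5135 7162 7374 5135
5135 7374 7374 5135
5135 7537 7537 5135
5135 7698 7698 5135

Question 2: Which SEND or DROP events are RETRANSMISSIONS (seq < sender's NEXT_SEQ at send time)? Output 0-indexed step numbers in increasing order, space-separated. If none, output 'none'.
Answer: 4

Derivation:
Step 0: SEND seq=5000 -> fresh
Step 1: SEND seq=7000 -> fresh
Step 2: DROP seq=7162 -> fresh
Step 3: SEND seq=7214 -> fresh
Step 4: SEND seq=7162 -> retransmit
Step 5: SEND seq=7374 -> fresh
Step 6: SEND seq=7537 -> fresh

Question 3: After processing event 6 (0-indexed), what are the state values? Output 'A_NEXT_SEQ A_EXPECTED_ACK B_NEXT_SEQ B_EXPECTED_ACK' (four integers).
After event 0: A_seq=5135 A_ack=7000 B_seq=7000 B_ack=5135
After event 1: A_seq=5135 A_ack=7162 B_seq=7162 B_ack=5135
After event 2: A_seq=5135 A_ack=7162 B_seq=7214 B_ack=5135
After event 3: A_seq=5135 A_ack=7162 B_seq=7374 B_ack=5135
After event 4: A_seq=5135 A_ack=7374 B_seq=7374 B_ack=5135
After event 5: A_seq=5135 A_ack=7537 B_seq=7537 B_ack=5135
After event 6: A_seq=5135 A_ack=7698 B_seq=7698 B_ack=5135

5135 7698 7698 5135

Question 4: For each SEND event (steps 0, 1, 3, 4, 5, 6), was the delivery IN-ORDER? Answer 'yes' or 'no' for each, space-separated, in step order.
Step 0: SEND seq=5000 -> in-order
Step 1: SEND seq=7000 -> in-order
Step 3: SEND seq=7214 -> out-of-order
Step 4: SEND seq=7162 -> in-order
Step 5: SEND seq=7374 -> in-order
Step 6: SEND seq=7537 -> in-order

Answer: yes yes no yes yes yes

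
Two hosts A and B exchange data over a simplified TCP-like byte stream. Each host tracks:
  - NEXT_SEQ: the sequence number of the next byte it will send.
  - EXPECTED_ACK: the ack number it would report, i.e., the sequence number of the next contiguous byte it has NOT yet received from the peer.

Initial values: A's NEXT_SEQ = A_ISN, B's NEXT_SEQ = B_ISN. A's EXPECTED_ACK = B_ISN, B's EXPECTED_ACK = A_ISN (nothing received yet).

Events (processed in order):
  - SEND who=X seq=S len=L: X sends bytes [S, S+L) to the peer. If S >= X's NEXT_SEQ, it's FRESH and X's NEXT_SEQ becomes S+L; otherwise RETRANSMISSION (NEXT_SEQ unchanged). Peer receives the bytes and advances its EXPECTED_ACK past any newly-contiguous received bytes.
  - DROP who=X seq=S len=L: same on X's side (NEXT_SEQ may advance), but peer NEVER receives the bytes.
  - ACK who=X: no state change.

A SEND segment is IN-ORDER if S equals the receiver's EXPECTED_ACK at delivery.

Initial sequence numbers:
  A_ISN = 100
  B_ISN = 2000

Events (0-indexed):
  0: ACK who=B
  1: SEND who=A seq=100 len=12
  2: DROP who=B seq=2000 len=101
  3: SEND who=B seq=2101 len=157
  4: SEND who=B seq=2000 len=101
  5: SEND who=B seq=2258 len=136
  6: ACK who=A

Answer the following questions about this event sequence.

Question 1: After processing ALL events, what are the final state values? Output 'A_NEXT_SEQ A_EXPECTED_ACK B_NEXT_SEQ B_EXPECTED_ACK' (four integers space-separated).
Answer: 112 2394 2394 112

Derivation:
After event 0: A_seq=100 A_ack=2000 B_seq=2000 B_ack=100
After event 1: A_seq=112 A_ack=2000 B_seq=2000 B_ack=112
After event 2: A_seq=112 A_ack=2000 B_seq=2101 B_ack=112
After event 3: A_seq=112 A_ack=2000 B_seq=2258 B_ack=112
After event 4: A_seq=112 A_ack=2258 B_seq=2258 B_ack=112
After event 5: A_seq=112 A_ack=2394 B_seq=2394 B_ack=112
After event 6: A_seq=112 A_ack=2394 B_seq=2394 B_ack=112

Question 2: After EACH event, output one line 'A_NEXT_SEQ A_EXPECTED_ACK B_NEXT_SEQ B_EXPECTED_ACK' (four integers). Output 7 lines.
100 2000 2000 100
112 2000 2000 112
112 2000 2101 112
112 2000 2258 112
112 2258 2258 112
112 2394 2394 112
112 2394 2394 112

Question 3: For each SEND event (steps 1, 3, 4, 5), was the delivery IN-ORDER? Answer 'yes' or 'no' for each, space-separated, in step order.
Step 1: SEND seq=100 -> in-order
Step 3: SEND seq=2101 -> out-of-order
Step 4: SEND seq=2000 -> in-order
Step 5: SEND seq=2258 -> in-order

Answer: yes no yes yes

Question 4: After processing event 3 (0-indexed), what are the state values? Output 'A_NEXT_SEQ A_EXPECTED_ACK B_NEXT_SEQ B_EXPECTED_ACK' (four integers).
After event 0: A_seq=100 A_ack=2000 B_seq=2000 B_ack=100
After event 1: A_seq=112 A_ack=2000 B_seq=2000 B_ack=112
After event 2: A_seq=112 A_ack=2000 B_seq=2101 B_ack=112
After event 3: A_seq=112 A_ack=2000 B_seq=2258 B_ack=112

112 2000 2258 112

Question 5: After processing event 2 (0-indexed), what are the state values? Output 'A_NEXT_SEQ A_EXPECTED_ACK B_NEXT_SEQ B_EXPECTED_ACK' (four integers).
After event 0: A_seq=100 A_ack=2000 B_seq=2000 B_ack=100
After event 1: A_seq=112 A_ack=2000 B_seq=2000 B_ack=112
After event 2: A_seq=112 A_ack=2000 B_seq=2101 B_ack=112

112 2000 2101 112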